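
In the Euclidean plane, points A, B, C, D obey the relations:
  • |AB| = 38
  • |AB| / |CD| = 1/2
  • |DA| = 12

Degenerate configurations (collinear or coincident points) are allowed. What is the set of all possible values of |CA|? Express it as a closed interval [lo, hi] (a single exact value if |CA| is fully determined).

|CA| ∈ [64, 88]  (≈ [64.0000, 88.0000])

|AB| ∈ {38}
|AD| ∈ {12}
|CD| ∈ {76}
|BD| ∈ [26, 50]
|AC| ∈ [64, 88]
|BC| ∈ [26, 126]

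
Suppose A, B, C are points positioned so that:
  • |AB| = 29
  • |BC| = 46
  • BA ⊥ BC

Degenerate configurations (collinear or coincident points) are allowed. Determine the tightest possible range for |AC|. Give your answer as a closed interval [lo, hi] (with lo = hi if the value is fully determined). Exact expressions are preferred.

|AB| ∈ {29}
|BC| ∈ {46}
|AC| ∈ {√(2957)}

|AC| = √(2957)  (≈ 54.3783)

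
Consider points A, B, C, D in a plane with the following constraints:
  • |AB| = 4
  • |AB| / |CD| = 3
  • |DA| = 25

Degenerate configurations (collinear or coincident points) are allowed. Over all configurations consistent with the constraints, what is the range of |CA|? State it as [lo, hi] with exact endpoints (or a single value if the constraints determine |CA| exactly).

|CA| ∈ [71/3, 79/3]  (≈ [23.6667, 26.3333])

|AB| ∈ {4}
|AD| ∈ {25}
|CD| ∈ {4/3}
|BD| ∈ [21, 29]
|AC| ∈ [71/3, 79/3]
|BC| ∈ [59/3, 91/3]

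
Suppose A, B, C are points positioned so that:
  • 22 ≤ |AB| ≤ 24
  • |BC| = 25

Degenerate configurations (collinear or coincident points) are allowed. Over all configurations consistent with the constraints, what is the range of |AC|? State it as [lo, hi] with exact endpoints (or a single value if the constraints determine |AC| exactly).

|AB| ∈ [22, 24]
|BC| ∈ {25}
|AC| ∈ [1, 49]

|AC| ∈ [1, 49]  (≈ [1.0000, 49.0000])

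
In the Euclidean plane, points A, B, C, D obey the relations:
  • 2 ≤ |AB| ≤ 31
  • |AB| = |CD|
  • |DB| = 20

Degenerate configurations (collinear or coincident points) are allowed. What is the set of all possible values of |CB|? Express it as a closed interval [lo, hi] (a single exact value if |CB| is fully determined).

|CB| ∈ [0, 51]  (≈ [0.0000, 51.0000])

|AB| ∈ [2, 31]
|BD| ∈ {20}
|CD| ∈ [2, 31]
|AD| ∈ [0, 51]
|BC| ∈ [0, 51]
|AC| ∈ [0, 82]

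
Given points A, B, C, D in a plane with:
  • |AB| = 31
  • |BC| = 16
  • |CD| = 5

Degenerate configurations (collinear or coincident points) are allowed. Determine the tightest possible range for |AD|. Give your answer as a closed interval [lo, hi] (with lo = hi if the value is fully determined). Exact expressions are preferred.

|AD| ∈ [10, 52]  (≈ [10.0000, 52.0000])

|AB| ∈ {31}
|BC| ∈ {16}
|CD| ∈ {5}
|AC| ∈ [15, 47]
|BD| ∈ [11, 21]
|AD| ∈ [10, 52]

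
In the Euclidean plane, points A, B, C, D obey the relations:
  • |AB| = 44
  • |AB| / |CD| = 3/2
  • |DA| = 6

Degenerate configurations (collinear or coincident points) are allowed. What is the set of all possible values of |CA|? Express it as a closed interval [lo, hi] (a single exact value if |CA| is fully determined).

|CA| ∈ [70/3, 106/3]  (≈ [23.3333, 35.3333])

|AB| ∈ {44}
|AD| ∈ {6}
|CD| ∈ {88/3}
|BD| ∈ [38, 50]
|AC| ∈ [70/3, 106/3]
|BC| ∈ [26/3, 238/3]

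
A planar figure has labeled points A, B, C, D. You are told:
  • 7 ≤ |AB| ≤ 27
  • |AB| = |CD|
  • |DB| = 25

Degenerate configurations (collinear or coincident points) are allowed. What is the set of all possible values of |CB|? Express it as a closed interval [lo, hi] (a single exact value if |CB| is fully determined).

|AB| ∈ [7, 27]
|BD| ∈ {25}
|CD| ∈ [7, 27]
|AD| ∈ [0, 52]
|BC| ∈ [0, 52]
|AC| ∈ [0, 79]

|CB| ∈ [0, 52]  (≈ [0.0000, 52.0000])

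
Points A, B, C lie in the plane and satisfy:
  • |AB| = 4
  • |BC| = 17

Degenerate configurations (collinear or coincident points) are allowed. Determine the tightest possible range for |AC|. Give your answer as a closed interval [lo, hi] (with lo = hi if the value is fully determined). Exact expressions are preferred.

|AC| ∈ [13, 21]  (≈ [13.0000, 21.0000])

|AB| ∈ {4}
|BC| ∈ {17}
|AC| ∈ [13, 21]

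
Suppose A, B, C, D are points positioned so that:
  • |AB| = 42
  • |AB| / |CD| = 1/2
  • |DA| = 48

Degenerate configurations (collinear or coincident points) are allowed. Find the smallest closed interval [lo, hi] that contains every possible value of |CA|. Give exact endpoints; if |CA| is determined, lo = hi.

|AB| ∈ {42}
|AD| ∈ {48}
|CD| ∈ {84}
|BD| ∈ [6, 90]
|AC| ∈ [36, 132]
|BC| ∈ [0, 174]

|CA| ∈ [36, 132]  (≈ [36.0000, 132.0000])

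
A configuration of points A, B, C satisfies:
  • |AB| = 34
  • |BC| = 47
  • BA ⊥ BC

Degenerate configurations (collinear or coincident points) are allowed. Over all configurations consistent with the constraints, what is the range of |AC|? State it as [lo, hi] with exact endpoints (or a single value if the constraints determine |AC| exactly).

|AC| = √(3365)  (≈ 58.0086)

|AB| ∈ {34}
|BC| ∈ {47}
|AC| ∈ {√(3365)}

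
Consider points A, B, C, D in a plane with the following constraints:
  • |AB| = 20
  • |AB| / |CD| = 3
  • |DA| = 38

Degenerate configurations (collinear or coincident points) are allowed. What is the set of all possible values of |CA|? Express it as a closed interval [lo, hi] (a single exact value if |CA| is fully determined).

|CA| ∈ [94/3, 134/3]  (≈ [31.3333, 44.6667])

|AB| ∈ {20}
|AD| ∈ {38}
|CD| ∈ {20/3}
|BD| ∈ [18, 58]
|AC| ∈ [94/3, 134/3]
|BC| ∈ [34/3, 194/3]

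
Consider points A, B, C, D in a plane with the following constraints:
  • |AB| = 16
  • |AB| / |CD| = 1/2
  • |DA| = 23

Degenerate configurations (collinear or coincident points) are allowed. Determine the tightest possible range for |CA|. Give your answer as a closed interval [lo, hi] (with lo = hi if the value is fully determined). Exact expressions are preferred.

|CA| ∈ [9, 55]  (≈ [9.0000, 55.0000])

|AB| ∈ {16}
|AD| ∈ {23}
|CD| ∈ {32}
|BD| ∈ [7, 39]
|AC| ∈ [9, 55]
|BC| ∈ [0, 71]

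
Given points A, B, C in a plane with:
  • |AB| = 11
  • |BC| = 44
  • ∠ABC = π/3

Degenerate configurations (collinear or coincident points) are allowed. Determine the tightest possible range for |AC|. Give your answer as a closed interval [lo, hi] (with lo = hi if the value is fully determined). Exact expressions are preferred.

|AB| ∈ {11}
|BC| ∈ {44}
|AC| ∈ {11·√(13)}

|AC| = 11·√(13)  (≈ 39.6611)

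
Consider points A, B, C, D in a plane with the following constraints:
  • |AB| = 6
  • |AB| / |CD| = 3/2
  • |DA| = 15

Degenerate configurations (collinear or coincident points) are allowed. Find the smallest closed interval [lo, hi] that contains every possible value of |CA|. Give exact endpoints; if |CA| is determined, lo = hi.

|AB| ∈ {6}
|AD| ∈ {15}
|CD| ∈ {4}
|BD| ∈ [9, 21]
|AC| ∈ [11, 19]
|BC| ∈ [5, 25]

|CA| ∈ [11, 19]  (≈ [11.0000, 19.0000])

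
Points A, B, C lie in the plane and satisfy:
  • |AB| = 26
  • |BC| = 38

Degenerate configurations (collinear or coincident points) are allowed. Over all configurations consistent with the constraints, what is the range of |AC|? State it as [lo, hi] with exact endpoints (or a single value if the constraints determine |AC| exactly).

|AB| ∈ {26}
|BC| ∈ {38}
|AC| ∈ [12, 64]

|AC| ∈ [12, 64]  (≈ [12.0000, 64.0000])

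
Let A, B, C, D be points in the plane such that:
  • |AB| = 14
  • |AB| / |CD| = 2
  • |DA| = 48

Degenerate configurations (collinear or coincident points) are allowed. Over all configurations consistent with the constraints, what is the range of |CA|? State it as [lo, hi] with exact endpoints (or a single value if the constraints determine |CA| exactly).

|CA| ∈ [41, 55]  (≈ [41.0000, 55.0000])

|AB| ∈ {14}
|AD| ∈ {48}
|CD| ∈ {7}
|BD| ∈ [34, 62]
|AC| ∈ [41, 55]
|BC| ∈ [27, 69]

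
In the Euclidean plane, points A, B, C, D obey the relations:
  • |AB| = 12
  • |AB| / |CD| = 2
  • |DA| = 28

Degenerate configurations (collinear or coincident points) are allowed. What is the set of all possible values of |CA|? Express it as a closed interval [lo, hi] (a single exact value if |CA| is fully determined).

|CA| ∈ [22, 34]  (≈ [22.0000, 34.0000])

|AB| ∈ {12}
|AD| ∈ {28}
|CD| ∈ {6}
|BD| ∈ [16, 40]
|AC| ∈ [22, 34]
|BC| ∈ [10, 46]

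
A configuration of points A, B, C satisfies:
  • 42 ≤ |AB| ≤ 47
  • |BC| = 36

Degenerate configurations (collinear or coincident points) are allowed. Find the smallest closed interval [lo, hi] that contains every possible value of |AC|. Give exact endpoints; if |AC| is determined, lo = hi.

|AC| ∈ [6, 83]  (≈ [6.0000, 83.0000])

|AB| ∈ [42, 47]
|BC| ∈ {36}
|AC| ∈ [6, 83]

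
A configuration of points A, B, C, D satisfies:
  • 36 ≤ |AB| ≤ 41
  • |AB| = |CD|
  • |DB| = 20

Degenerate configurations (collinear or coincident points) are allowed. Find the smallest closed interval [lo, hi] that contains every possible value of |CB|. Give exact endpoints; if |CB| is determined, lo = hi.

|CB| ∈ [16, 61]  (≈ [16.0000, 61.0000])

|AB| ∈ [36, 41]
|BD| ∈ {20}
|CD| ∈ [36, 41]
|AD| ∈ [16, 61]
|BC| ∈ [16, 61]
|AC| ∈ [0, 102]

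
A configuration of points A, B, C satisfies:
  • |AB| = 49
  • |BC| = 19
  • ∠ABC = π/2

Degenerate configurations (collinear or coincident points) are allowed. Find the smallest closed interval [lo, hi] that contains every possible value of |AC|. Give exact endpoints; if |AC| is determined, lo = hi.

|AB| ∈ {49}
|BC| ∈ {19}
|AC| ∈ {√(2762)}

|AC| = √(2762)  (≈ 52.5547)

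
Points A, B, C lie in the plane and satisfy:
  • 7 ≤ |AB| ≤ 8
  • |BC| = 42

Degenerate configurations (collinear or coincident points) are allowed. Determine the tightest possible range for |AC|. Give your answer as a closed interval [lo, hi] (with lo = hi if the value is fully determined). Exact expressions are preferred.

|AB| ∈ [7, 8]
|BC| ∈ {42}
|AC| ∈ [34, 50]

|AC| ∈ [34, 50]  (≈ [34.0000, 50.0000])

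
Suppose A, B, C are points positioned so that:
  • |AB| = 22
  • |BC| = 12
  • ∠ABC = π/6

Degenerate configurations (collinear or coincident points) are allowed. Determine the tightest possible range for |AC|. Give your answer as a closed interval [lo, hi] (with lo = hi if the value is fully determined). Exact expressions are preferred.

|AC| = 2·√(157 - 66·√(3))  (≈ 13.0667)

|AB| ∈ {22}
|BC| ∈ {12}
|AC| ∈ {2·√(157 - 66·√(3))}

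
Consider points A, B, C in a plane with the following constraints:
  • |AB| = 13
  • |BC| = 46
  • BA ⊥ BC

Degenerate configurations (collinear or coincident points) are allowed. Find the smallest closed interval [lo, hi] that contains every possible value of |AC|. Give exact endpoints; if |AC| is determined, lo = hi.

|AC| = √(2285)  (≈ 47.8017)

|AB| ∈ {13}
|BC| ∈ {46}
|AC| ∈ {√(2285)}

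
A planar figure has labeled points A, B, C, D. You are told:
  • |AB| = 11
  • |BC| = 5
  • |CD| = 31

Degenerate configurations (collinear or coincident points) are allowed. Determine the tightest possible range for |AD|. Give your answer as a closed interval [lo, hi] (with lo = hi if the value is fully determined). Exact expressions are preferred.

|AD| ∈ [15, 47]  (≈ [15.0000, 47.0000])

|AB| ∈ {11}
|BC| ∈ {5}
|CD| ∈ {31}
|AC| ∈ [6, 16]
|BD| ∈ [26, 36]
|AD| ∈ [15, 47]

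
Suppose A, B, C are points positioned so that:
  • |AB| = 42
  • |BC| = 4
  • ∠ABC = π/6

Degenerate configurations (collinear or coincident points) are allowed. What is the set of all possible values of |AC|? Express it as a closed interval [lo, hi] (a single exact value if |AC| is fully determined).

|AC| = 2·√(445 - 42·√(3))  (≈ 38.5878)

|AB| ∈ {42}
|BC| ∈ {4}
|AC| ∈ {2·√(445 - 42·√(3))}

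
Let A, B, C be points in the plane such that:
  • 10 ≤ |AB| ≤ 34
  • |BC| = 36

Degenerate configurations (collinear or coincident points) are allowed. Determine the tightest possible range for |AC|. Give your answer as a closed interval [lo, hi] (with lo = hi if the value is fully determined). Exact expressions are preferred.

|AC| ∈ [2, 70]  (≈ [2.0000, 70.0000])

|AB| ∈ [10, 34]
|BC| ∈ {36}
|AC| ∈ [2, 70]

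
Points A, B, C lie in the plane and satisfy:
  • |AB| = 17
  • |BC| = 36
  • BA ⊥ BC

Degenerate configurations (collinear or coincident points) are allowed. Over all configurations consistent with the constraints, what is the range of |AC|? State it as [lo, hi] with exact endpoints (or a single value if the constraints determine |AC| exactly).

|AB| ∈ {17}
|BC| ∈ {36}
|AC| ∈ {√(1585)}

|AC| = √(1585)  (≈ 39.8121)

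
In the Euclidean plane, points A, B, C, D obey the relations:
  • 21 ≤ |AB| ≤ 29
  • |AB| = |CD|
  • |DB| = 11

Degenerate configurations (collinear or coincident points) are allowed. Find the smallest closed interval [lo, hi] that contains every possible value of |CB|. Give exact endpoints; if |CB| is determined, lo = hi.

|CB| ∈ [10, 40]  (≈ [10.0000, 40.0000])

|AB| ∈ [21, 29]
|BD| ∈ {11}
|CD| ∈ [21, 29]
|AD| ∈ [10, 40]
|BC| ∈ [10, 40]
|AC| ∈ [0, 69]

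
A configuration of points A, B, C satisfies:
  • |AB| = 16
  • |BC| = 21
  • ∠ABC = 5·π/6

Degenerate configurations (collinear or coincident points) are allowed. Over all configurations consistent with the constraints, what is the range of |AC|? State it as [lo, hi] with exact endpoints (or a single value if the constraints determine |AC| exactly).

|AB| ∈ {16}
|BC| ∈ {21}
|AC| ∈ {√(336·√(3) + 697)}

|AC| = √(336·√(3) + 697)  (≈ 35.7627)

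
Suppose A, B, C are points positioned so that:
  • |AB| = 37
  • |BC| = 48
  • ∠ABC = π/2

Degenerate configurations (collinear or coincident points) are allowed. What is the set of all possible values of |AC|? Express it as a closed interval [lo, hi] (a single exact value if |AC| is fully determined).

|AB| ∈ {37}
|BC| ∈ {48}
|AC| ∈ {√(3673)}

|AC| = √(3673)  (≈ 60.6053)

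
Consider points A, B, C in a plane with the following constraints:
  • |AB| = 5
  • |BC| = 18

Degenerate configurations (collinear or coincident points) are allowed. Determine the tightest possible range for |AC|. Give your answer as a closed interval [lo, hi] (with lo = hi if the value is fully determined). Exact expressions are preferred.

|AB| ∈ {5}
|BC| ∈ {18}
|AC| ∈ [13, 23]

|AC| ∈ [13, 23]  (≈ [13.0000, 23.0000])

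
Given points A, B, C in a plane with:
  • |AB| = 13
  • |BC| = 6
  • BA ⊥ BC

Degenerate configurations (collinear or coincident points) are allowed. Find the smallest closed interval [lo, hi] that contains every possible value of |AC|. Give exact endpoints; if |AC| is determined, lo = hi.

|AB| ∈ {13}
|BC| ∈ {6}
|AC| ∈ {√(205)}

|AC| = √(205)  (≈ 14.3178)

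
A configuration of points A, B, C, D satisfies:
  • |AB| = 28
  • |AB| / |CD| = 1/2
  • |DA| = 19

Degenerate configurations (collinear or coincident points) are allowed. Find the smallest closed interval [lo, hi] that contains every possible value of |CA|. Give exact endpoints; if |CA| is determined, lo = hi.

|CA| ∈ [37, 75]  (≈ [37.0000, 75.0000])

|AB| ∈ {28}
|AD| ∈ {19}
|CD| ∈ {56}
|BD| ∈ [9, 47]
|AC| ∈ [37, 75]
|BC| ∈ [9, 103]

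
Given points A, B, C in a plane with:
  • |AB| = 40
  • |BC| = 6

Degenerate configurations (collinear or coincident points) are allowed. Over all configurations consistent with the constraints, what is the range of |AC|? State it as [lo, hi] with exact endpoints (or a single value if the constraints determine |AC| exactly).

|AC| ∈ [34, 46]  (≈ [34.0000, 46.0000])

|AB| ∈ {40}
|BC| ∈ {6}
|AC| ∈ [34, 46]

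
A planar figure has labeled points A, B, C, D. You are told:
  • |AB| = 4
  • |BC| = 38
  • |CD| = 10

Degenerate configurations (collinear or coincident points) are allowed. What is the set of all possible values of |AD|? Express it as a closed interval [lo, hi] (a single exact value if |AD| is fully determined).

|AB| ∈ {4}
|BC| ∈ {38}
|CD| ∈ {10}
|AC| ∈ [34, 42]
|BD| ∈ [28, 48]
|AD| ∈ [24, 52]

|AD| ∈ [24, 52]  (≈ [24.0000, 52.0000])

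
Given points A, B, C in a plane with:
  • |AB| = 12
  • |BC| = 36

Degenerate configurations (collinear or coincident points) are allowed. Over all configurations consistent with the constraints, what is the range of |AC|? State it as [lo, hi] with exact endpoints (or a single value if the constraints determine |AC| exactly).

|AC| ∈ [24, 48]  (≈ [24.0000, 48.0000])

|AB| ∈ {12}
|BC| ∈ {36}
|AC| ∈ [24, 48]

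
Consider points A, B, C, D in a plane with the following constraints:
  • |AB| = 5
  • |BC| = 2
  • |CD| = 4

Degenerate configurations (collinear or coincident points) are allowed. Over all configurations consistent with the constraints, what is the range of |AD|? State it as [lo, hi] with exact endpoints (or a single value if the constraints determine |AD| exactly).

|AD| ∈ [0, 11]  (≈ [0.0000, 11.0000])

|AB| ∈ {5}
|BC| ∈ {2}
|CD| ∈ {4}
|AC| ∈ [3, 7]
|BD| ∈ [2, 6]
|AD| ∈ [0, 11]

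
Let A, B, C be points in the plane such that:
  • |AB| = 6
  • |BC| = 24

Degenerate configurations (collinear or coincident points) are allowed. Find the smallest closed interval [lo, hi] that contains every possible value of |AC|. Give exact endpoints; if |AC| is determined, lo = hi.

|AC| ∈ [18, 30]  (≈ [18.0000, 30.0000])

|AB| ∈ {6}
|BC| ∈ {24}
|AC| ∈ [18, 30]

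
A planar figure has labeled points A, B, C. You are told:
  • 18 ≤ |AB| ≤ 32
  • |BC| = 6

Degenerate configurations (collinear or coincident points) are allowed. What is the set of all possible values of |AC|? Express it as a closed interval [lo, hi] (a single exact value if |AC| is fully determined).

|AC| ∈ [12, 38]  (≈ [12.0000, 38.0000])

|AB| ∈ [18, 32]
|BC| ∈ {6}
|AC| ∈ [12, 38]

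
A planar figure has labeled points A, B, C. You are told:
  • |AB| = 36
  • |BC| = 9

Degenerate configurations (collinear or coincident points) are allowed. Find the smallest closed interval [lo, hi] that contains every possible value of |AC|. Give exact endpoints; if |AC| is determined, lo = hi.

|AC| ∈ [27, 45]  (≈ [27.0000, 45.0000])

|AB| ∈ {36}
|BC| ∈ {9}
|AC| ∈ [27, 45]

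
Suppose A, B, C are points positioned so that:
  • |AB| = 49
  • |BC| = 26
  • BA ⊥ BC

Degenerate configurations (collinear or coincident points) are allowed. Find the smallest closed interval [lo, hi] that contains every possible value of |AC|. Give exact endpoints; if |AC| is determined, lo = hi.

|AB| ∈ {49}
|BC| ∈ {26}
|AC| ∈ {√(3077)}

|AC| = √(3077)  (≈ 55.4707)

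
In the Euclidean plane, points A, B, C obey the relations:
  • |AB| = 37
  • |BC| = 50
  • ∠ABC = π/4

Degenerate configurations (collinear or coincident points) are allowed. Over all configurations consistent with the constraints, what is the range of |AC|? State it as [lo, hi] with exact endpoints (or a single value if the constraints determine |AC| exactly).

|AB| ∈ {37}
|BC| ∈ {50}
|AC| ∈ {√(3869 - 1850·√(2))}

|AC| = √(3869 - 1850·√(2))  (≈ 35.3936)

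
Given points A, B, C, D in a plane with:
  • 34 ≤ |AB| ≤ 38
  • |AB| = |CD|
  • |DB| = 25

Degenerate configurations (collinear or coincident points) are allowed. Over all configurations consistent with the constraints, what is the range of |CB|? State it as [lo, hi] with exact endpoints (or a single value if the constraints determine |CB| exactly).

|AB| ∈ [34, 38]
|BD| ∈ {25}
|CD| ∈ [34, 38]
|AD| ∈ [9, 63]
|BC| ∈ [9, 63]
|AC| ∈ [0, 101]

|CB| ∈ [9, 63]  (≈ [9.0000, 63.0000])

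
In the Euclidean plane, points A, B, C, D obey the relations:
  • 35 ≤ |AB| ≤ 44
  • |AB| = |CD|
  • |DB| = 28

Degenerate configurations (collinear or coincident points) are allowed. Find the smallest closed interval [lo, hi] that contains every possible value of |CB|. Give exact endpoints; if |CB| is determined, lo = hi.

|AB| ∈ [35, 44]
|BD| ∈ {28}
|CD| ∈ [35, 44]
|AD| ∈ [7, 72]
|BC| ∈ [7, 72]
|AC| ∈ [0, 116]

|CB| ∈ [7, 72]  (≈ [7.0000, 72.0000])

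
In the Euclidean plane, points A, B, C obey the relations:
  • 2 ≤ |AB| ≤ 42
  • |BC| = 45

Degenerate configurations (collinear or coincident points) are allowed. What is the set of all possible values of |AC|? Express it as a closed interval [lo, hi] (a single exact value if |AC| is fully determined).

|AC| ∈ [3, 87]  (≈ [3.0000, 87.0000])

|AB| ∈ [2, 42]
|BC| ∈ {45}
|AC| ∈ [3, 87]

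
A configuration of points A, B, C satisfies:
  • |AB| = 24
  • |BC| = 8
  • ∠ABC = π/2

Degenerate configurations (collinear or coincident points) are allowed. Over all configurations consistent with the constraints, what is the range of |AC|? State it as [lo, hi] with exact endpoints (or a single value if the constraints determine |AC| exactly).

|AB| ∈ {24}
|BC| ∈ {8}
|AC| ∈ {8·√(10)}

|AC| = 8·√(10)  (≈ 25.2982)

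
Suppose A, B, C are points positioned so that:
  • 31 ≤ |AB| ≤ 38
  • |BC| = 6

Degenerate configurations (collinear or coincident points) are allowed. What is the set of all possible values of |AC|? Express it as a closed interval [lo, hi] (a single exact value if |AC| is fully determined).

|AC| ∈ [25, 44]  (≈ [25.0000, 44.0000])

|AB| ∈ [31, 38]
|BC| ∈ {6}
|AC| ∈ [25, 44]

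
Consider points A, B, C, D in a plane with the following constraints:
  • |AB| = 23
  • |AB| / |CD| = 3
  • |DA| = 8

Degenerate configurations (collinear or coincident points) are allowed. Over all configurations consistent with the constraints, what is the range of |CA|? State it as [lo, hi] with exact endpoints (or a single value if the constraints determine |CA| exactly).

|CA| ∈ [1/3, 47/3]  (≈ [0.3333, 15.6667])

|AB| ∈ {23}
|AD| ∈ {8}
|CD| ∈ {23/3}
|BD| ∈ [15, 31]
|AC| ∈ [1/3, 47/3]
|BC| ∈ [22/3, 116/3]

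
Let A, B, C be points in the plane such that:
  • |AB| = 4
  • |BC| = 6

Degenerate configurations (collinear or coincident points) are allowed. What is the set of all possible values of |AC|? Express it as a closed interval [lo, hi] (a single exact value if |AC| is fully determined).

|AB| ∈ {4}
|BC| ∈ {6}
|AC| ∈ [2, 10]

|AC| ∈ [2, 10]  (≈ [2.0000, 10.0000])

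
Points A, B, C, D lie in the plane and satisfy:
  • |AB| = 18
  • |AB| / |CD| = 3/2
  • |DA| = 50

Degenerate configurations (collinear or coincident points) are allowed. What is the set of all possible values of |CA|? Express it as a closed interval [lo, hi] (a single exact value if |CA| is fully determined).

|AB| ∈ {18}
|AD| ∈ {50}
|CD| ∈ {12}
|BD| ∈ [32, 68]
|AC| ∈ [38, 62]
|BC| ∈ [20, 80]

|CA| ∈ [38, 62]  (≈ [38.0000, 62.0000])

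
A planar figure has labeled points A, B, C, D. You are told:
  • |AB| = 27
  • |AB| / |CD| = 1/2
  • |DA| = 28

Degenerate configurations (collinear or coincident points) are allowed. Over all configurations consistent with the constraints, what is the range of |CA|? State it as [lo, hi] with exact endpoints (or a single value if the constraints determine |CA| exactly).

|CA| ∈ [26, 82]  (≈ [26.0000, 82.0000])

|AB| ∈ {27}
|AD| ∈ {28}
|CD| ∈ {54}
|BD| ∈ [1, 55]
|AC| ∈ [26, 82]
|BC| ∈ [0, 109]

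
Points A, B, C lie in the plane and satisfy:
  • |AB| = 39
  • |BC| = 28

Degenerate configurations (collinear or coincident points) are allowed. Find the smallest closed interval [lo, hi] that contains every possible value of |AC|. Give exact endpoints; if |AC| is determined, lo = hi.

|AC| ∈ [11, 67]  (≈ [11.0000, 67.0000])

|AB| ∈ {39}
|BC| ∈ {28}
|AC| ∈ [11, 67]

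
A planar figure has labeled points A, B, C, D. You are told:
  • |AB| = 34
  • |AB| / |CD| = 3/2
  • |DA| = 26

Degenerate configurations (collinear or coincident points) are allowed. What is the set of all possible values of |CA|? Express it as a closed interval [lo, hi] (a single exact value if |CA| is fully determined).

|AB| ∈ {34}
|AD| ∈ {26}
|CD| ∈ {68/3}
|BD| ∈ [8, 60]
|AC| ∈ [10/3, 146/3]
|BC| ∈ [0, 248/3]

|CA| ∈ [10/3, 146/3]  (≈ [3.3333, 48.6667])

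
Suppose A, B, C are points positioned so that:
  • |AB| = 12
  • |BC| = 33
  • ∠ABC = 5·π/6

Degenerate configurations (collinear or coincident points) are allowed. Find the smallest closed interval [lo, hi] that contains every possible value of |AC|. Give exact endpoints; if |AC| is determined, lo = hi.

|AB| ∈ {12}
|BC| ∈ {33}
|AC| ∈ {3·√(44·√(3) + 137)}

|AC| = 3·√(44·√(3) + 137)  (≈ 43.8052)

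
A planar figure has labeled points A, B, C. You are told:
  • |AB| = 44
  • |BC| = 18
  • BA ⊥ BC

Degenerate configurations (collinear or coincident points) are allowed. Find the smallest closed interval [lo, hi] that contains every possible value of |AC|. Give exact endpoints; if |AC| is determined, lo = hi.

|AB| ∈ {44}
|BC| ∈ {18}
|AC| ∈ {2·√(565)}

|AC| = 2·√(565)  (≈ 47.5395)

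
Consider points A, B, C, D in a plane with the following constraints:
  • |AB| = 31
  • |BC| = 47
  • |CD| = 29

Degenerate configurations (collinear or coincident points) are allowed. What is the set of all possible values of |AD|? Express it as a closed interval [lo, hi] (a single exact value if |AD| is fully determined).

|AB| ∈ {31}
|BC| ∈ {47}
|CD| ∈ {29}
|AC| ∈ [16, 78]
|BD| ∈ [18, 76]
|AD| ∈ [0, 107]

|AD| ∈ [0, 107]  (≈ [0.0000, 107.0000])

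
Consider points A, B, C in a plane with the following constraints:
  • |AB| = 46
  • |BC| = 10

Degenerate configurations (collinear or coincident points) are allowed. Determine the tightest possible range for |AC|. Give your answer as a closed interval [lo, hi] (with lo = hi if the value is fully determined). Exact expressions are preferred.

|AC| ∈ [36, 56]  (≈ [36.0000, 56.0000])

|AB| ∈ {46}
|BC| ∈ {10}
|AC| ∈ [36, 56]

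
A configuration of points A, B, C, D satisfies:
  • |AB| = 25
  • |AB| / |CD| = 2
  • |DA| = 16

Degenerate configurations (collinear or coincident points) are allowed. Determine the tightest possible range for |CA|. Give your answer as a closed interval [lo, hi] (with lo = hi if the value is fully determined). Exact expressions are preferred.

|CA| ∈ [7/2, 57/2]  (≈ [3.5000, 28.5000])

|AB| ∈ {25}
|AD| ∈ {16}
|CD| ∈ {25/2}
|BD| ∈ [9, 41]
|AC| ∈ [7/2, 57/2]
|BC| ∈ [0, 107/2]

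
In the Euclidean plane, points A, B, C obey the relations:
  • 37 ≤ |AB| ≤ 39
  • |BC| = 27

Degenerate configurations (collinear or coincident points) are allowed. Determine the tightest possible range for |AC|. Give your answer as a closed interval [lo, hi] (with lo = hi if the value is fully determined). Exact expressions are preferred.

|AB| ∈ [37, 39]
|BC| ∈ {27}
|AC| ∈ [10, 66]

|AC| ∈ [10, 66]  (≈ [10.0000, 66.0000])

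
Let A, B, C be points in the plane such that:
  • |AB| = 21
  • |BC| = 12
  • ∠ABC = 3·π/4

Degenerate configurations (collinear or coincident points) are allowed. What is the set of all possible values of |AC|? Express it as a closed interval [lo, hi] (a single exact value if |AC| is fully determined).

|AB| ∈ {21}
|BC| ∈ {12}
|AC| ∈ {3·√(28·√(2) + 65)}

|AC| = 3·√(28·√(2) + 65)  (≈ 30.6819)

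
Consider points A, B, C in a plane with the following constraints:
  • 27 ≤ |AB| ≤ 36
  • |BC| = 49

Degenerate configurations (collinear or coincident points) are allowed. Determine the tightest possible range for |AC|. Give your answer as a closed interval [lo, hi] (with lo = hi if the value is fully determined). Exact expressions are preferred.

|AC| ∈ [13, 85]  (≈ [13.0000, 85.0000])

|AB| ∈ [27, 36]
|BC| ∈ {49}
|AC| ∈ [13, 85]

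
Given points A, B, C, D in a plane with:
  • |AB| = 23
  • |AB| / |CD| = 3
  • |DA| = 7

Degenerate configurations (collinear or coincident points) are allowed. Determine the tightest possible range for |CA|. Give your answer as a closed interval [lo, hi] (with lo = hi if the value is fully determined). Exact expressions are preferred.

|AB| ∈ {23}
|AD| ∈ {7}
|CD| ∈ {23/3}
|BD| ∈ [16, 30]
|AC| ∈ [2/3, 44/3]
|BC| ∈ [25/3, 113/3]

|CA| ∈ [2/3, 44/3]  (≈ [0.6667, 14.6667])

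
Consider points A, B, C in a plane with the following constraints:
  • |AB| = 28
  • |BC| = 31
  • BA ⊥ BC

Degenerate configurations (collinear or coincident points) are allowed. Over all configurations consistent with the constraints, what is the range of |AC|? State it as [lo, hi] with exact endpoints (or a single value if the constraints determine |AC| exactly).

|AC| = √(1745)  (≈ 41.7732)

|AB| ∈ {28}
|BC| ∈ {31}
|AC| ∈ {√(1745)}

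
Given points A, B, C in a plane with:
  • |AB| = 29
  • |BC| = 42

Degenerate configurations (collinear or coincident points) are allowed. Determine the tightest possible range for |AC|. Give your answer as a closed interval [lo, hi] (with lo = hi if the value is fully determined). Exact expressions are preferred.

|AB| ∈ {29}
|BC| ∈ {42}
|AC| ∈ [13, 71]

|AC| ∈ [13, 71]  (≈ [13.0000, 71.0000])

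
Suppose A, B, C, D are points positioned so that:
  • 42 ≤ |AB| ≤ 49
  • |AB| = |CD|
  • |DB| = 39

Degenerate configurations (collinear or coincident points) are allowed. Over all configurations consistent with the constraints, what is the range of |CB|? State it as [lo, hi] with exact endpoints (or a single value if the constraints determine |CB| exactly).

|AB| ∈ [42, 49]
|BD| ∈ {39}
|CD| ∈ [42, 49]
|AD| ∈ [3, 88]
|BC| ∈ [3, 88]
|AC| ∈ [0, 137]

|CB| ∈ [3, 88]  (≈ [3.0000, 88.0000])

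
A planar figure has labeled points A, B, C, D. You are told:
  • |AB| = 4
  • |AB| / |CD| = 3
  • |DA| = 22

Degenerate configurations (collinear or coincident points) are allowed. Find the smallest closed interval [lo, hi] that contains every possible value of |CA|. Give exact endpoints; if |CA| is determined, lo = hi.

|CA| ∈ [62/3, 70/3]  (≈ [20.6667, 23.3333])

|AB| ∈ {4}
|AD| ∈ {22}
|CD| ∈ {4/3}
|BD| ∈ [18, 26]
|AC| ∈ [62/3, 70/3]
|BC| ∈ [50/3, 82/3]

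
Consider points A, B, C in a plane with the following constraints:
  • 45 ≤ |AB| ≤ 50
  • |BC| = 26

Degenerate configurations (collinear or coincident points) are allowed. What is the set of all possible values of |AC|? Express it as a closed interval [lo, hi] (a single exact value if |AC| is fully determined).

|AC| ∈ [19, 76]  (≈ [19.0000, 76.0000])

|AB| ∈ [45, 50]
|BC| ∈ {26}
|AC| ∈ [19, 76]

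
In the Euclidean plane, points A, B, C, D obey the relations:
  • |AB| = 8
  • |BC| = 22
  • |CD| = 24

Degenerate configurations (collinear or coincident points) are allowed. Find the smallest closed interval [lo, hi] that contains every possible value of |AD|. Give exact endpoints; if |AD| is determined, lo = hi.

|AB| ∈ {8}
|BC| ∈ {22}
|CD| ∈ {24}
|AC| ∈ [14, 30]
|BD| ∈ [2, 46]
|AD| ∈ [0, 54]

|AD| ∈ [0, 54]  (≈ [0.0000, 54.0000])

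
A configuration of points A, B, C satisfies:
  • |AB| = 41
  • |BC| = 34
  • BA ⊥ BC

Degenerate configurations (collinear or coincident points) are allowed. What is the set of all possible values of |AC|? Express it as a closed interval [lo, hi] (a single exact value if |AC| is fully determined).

|AB| ∈ {41}
|BC| ∈ {34}
|AC| ∈ {√(2837)}

|AC| = √(2837)  (≈ 53.2635)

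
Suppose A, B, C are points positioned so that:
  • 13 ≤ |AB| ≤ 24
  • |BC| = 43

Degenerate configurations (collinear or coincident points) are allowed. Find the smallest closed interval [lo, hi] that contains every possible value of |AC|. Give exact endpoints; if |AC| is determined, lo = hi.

|AC| ∈ [19, 67]  (≈ [19.0000, 67.0000])

|AB| ∈ [13, 24]
|BC| ∈ {43}
|AC| ∈ [19, 67]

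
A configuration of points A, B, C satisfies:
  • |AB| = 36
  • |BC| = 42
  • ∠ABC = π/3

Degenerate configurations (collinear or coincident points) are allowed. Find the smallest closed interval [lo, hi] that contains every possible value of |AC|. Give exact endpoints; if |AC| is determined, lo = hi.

|AC| = 6·√(43)  (≈ 39.3446)

|AB| ∈ {36}
|BC| ∈ {42}
|AC| ∈ {6·√(43)}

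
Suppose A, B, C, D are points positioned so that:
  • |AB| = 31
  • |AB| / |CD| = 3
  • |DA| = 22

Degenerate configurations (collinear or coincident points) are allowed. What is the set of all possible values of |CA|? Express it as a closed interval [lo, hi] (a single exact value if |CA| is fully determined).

|AB| ∈ {31}
|AD| ∈ {22}
|CD| ∈ {31/3}
|BD| ∈ [9, 53]
|AC| ∈ [35/3, 97/3]
|BC| ∈ [0, 190/3]

|CA| ∈ [35/3, 97/3]  (≈ [11.6667, 32.3333])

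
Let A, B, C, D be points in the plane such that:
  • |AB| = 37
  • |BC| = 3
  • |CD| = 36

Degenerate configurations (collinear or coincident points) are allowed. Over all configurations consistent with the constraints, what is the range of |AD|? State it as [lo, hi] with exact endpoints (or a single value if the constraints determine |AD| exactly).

|AB| ∈ {37}
|BC| ∈ {3}
|CD| ∈ {36}
|AC| ∈ [34, 40]
|BD| ∈ [33, 39]
|AD| ∈ [0, 76]

|AD| ∈ [0, 76]  (≈ [0.0000, 76.0000])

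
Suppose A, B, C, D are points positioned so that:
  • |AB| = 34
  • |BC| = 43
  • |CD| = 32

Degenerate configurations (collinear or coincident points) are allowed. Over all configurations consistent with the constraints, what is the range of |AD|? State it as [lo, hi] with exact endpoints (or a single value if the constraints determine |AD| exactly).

|AB| ∈ {34}
|BC| ∈ {43}
|CD| ∈ {32}
|AC| ∈ [9, 77]
|BD| ∈ [11, 75]
|AD| ∈ [0, 109]

|AD| ∈ [0, 109]  (≈ [0.0000, 109.0000])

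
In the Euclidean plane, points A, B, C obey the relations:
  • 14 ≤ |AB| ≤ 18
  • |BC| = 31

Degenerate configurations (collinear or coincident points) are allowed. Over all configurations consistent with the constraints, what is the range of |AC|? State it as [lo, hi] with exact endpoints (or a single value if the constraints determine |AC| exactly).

|AC| ∈ [13, 49]  (≈ [13.0000, 49.0000])

|AB| ∈ [14, 18]
|BC| ∈ {31}
|AC| ∈ [13, 49]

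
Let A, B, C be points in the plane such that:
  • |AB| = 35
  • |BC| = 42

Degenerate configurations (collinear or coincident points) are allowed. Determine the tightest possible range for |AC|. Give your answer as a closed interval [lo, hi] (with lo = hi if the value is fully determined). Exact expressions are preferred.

|AB| ∈ {35}
|BC| ∈ {42}
|AC| ∈ [7, 77]

|AC| ∈ [7, 77]  (≈ [7.0000, 77.0000])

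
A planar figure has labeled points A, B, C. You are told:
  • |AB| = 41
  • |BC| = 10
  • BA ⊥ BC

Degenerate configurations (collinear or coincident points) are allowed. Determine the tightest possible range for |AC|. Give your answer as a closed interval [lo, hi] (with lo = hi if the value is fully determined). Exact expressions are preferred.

|AC| = √(1781)  (≈ 42.2019)

|AB| ∈ {41}
|BC| ∈ {10}
|AC| ∈ {√(1781)}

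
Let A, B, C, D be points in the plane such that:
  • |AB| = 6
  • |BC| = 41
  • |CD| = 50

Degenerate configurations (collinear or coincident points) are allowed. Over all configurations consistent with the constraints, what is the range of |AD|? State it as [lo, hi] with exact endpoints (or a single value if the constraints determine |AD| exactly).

|AD| ∈ [3, 97]  (≈ [3.0000, 97.0000])

|AB| ∈ {6}
|BC| ∈ {41}
|CD| ∈ {50}
|AC| ∈ [35, 47]
|BD| ∈ [9, 91]
|AD| ∈ [3, 97]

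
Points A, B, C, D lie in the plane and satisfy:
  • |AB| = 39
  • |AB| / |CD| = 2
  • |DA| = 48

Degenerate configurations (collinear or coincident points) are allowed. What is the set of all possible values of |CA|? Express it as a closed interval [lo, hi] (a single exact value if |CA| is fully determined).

|AB| ∈ {39}
|AD| ∈ {48}
|CD| ∈ {39/2}
|BD| ∈ [9, 87]
|AC| ∈ [57/2, 135/2]
|BC| ∈ [0, 213/2]

|CA| ∈ [57/2, 135/2]  (≈ [28.5000, 67.5000])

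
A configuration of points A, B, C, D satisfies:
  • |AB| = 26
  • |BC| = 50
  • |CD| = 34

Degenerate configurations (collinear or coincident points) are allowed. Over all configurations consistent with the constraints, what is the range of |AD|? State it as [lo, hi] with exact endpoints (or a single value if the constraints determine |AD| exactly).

|AB| ∈ {26}
|BC| ∈ {50}
|CD| ∈ {34}
|AC| ∈ [24, 76]
|BD| ∈ [16, 84]
|AD| ∈ [0, 110]

|AD| ∈ [0, 110]  (≈ [0.0000, 110.0000])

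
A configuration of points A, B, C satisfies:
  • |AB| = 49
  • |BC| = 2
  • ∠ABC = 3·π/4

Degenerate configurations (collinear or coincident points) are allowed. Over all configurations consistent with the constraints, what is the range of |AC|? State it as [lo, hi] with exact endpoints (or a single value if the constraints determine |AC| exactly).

|AB| ∈ {49}
|BC| ∈ {2}
|AC| ∈ {√(98·√(2) + 2405)}

|AC| = √(98·√(2) + 2405)  (≈ 50.4340)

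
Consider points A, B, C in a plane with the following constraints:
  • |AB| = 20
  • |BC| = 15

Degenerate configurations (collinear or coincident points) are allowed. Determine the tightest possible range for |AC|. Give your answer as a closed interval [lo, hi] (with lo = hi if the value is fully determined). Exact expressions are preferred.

|AB| ∈ {20}
|BC| ∈ {15}
|AC| ∈ [5, 35]

|AC| ∈ [5, 35]  (≈ [5.0000, 35.0000])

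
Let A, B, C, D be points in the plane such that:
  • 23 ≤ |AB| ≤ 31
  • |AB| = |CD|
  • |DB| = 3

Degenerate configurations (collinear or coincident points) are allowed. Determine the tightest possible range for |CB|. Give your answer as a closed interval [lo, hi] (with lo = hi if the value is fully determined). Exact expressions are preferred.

|AB| ∈ [23, 31]
|BD| ∈ {3}
|CD| ∈ [23, 31]
|AD| ∈ [20, 34]
|BC| ∈ [20, 34]
|AC| ∈ [0, 65]

|CB| ∈ [20, 34]  (≈ [20.0000, 34.0000])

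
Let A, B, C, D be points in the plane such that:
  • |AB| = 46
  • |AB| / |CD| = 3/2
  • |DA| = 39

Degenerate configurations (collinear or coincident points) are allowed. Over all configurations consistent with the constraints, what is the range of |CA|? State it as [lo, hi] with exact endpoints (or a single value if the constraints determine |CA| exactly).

|CA| ∈ [25/3, 209/3]  (≈ [8.3333, 69.6667])

|AB| ∈ {46}
|AD| ∈ {39}
|CD| ∈ {92/3}
|BD| ∈ [7, 85]
|AC| ∈ [25/3, 209/3]
|BC| ∈ [0, 347/3]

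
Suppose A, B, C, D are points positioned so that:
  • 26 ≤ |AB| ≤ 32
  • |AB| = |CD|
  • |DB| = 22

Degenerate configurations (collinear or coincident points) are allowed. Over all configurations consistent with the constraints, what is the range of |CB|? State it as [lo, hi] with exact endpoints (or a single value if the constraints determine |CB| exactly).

|CB| ∈ [4, 54]  (≈ [4.0000, 54.0000])

|AB| ∈ [26, 32]
|BD| ∈ {22}
|CD| ∈ [26, 32]
|AD| ∈ [4, 54]
|BC| ∈ [4, 54]
|AC| ∈ [0, 86]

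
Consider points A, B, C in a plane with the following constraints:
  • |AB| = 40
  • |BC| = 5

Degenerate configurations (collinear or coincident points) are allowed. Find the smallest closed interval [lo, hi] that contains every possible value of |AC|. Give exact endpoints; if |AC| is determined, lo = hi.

|AC| ∈ [35, 45]  (≈ [35.0000, 45.0000])

|AB| ∈ {40}
|BC| ∈ {5}
|AC| ∈ [35, 45]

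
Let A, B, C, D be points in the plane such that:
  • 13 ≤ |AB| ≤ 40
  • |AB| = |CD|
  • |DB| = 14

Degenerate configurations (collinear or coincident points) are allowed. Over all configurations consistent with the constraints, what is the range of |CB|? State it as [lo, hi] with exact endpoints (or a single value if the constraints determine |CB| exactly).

|CB| ∈ [0, 54]  (≈ [0.0000, 54.0000])

|AB| ∈ [13, 40]
|BD| ∈ {14}
|CD| ∈ [13, 40]
|AD| ∈ [0, 54]
|BC| ∈ [0, 54]
|AC| ∈ [0, 94]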